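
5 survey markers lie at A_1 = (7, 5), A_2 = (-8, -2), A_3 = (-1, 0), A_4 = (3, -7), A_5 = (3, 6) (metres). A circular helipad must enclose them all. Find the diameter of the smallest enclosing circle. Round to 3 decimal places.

The minimum enclosing circle of a finite set is fixed by two of the points (as a diameter) or three (as a circumcircle).
The minimum enclosing circle is determined by three boundary points: A_1, A_2, A_4.
Their circumcentre is (-5/38, 27/38) with r² = 50005/722.
The farthest remaining point A_5 is at distance² 27281/722 ≤ 50005/722.
Diameter = 2r = 2√(50005/722) ≈ 16.644.

16.644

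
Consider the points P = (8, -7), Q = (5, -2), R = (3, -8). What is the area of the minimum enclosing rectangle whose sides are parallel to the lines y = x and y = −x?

In coordinates u = x + y, v = x − y the rectangle is axis-aligned; the map (x,y)→(u,v) scales areas by 2.
u-values: 1, 3, -5; range = 3 − (-5) = 8.
v-values: 15, 7, 11; range = 15 − 7 = 8.
Area = (8 × 8) / 2 = 32.

32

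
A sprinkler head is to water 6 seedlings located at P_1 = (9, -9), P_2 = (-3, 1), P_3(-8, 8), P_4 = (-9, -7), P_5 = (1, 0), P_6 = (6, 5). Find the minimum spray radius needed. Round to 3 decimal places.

The minimum enclosing circle of a finite set is fixed by two of the points (as a diameter) or three (as a circumcircle).
The farthest pair is P_1–P_3 with squared distance 578. The circle on this segment as diameter has centre (0.5, -0.5) and r² = 578/4 = 144.5.
Check P_2: distance² to centre = 14.5 ≤ 144.5, so it lies inside.
All remaining points lie in this disk, and no smaller disk contains both endpoints, so this is the minimum enclosing circle.
r = √(144.5) ≈ 12.021.

12.021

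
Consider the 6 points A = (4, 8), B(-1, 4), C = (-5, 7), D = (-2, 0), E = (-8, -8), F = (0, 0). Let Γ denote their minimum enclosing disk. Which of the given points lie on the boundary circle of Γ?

The farthest pair is A–E with squared distance 400. The circle on this segment as diameter has centre (-2, 0) and r² = 400/4 = 100.
Check B: distance² to centre = 17 ≤ 100, so it lies inside.
All remaining points lie in this disk, and no smaller disk contains both endpoints, so this is the minimum enclosing circle.
The points at distance exactly r from the centre are A, E — 2 points.

A, E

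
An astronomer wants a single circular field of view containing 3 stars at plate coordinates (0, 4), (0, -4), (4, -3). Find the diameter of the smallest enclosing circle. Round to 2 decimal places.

8.31

Call the three points A, B, C in the order given.
Side lengths²: AB² = 64, AC² = 65, BC² = 17.
Since AC² = 65 < 64 + 17 = 81, the triangle is acute, so the smallest enclosing circle is the circumcircle.
Circumcentre = (1.125, 0), r² = 17.265625.
Diameter = 2r = 2√(17.265625) ≈ 8.31.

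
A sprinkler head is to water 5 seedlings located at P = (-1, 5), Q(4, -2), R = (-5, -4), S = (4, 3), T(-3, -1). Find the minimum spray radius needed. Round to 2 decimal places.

By Welzl's lemma the MEC is supported by two points (diametrically opposite) or three points (on a circumcircle).
The farthest pair is R–S with squared distance 130. The circle on this segment as diameter has centre (-0.5, -0.5) and r² = 130/4 = 32.5.
Check P: distance² to centre = 30.5 ≤ 32.5, so it lies inside.
All remaining points lie in this disk, and no smaller disk contains both endpoints, so this is the minimum enclosing circle.
r = √(32.5) ≈ 5.70.

5.70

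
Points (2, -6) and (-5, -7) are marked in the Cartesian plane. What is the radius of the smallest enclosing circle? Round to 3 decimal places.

The smallest circle enclosing two points has them as diameter endpoints.
Centre = midpoint = (-1.5, -6.5); r² = |(2, -6)−(-5, -7)|²/4 = 50/4 = 12.5.
r = √(12.5) ≈ 3.536.

3.536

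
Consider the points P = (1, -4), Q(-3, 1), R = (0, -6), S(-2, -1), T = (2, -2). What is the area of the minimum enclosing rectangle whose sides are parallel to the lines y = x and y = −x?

In coordinates u = x + y, v = x − y the rectangle is axis-aligned; the map (x,y)→(u,v) scales areas by 2.
u-values: -3, -2, -6, -3, 0; range = 0 − (-6) = 6.
v-values: 5, -4, 6, -1, 4; range = 6 − (-4) = 10.
Area = (6 × 10) / 2 = 30.

30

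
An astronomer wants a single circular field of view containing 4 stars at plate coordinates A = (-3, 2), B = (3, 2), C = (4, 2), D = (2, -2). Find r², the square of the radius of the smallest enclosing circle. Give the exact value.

By Welzl's lemma the MEC is supported by two points (diametrically opposite) or three points (on a circumcircle).
The minimum enclosing circle is determined by three boundary points: A, C, D.
Their circumcentre is (0.5, 1.25) with r² = 12.8125.
The farthest remaining point B is at distance² 6.8125 ≤ 12.8125.

12.8125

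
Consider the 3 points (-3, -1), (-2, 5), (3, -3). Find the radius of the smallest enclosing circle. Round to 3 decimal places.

4.717

Call the three points A, B, C in the order given.
Side lengths²: AB² = 37, AC² = 40, BC² = 89.
Since BC² = 89 ≥ 40 + 37 = 77, the angle opposite BC is not acute, so the smallest enclosing circle has BC as diameter.
Centre = midpoint of BC = (0.5, 1), r² = 89/4 = 22.25.
r = √(22.25) ≈ 4.717.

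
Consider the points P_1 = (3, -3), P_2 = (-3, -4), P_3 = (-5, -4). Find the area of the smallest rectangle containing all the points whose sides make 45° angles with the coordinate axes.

31.5

In coordinates u = x + y, v = x − y the rectangle is axis-aligned; the map (x,y)→(u,v) scales areas by 2.
u-values: 0, -7, -9; range = 0 − (-9) = 9.
v-values: 6, 1, -1; range = 6 − (-1) = 7.
Area = (9 × 7) / 2 = 31.5.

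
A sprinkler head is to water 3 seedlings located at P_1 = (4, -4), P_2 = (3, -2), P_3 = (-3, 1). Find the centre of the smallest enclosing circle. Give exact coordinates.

(0.5, -1.5)

Side lengths²: P_1P_2² = 5, P_1P_3² = 74, P_2P_3² = 45.
Since P_1P_3² = 74 ≥ 45 + 5 = 50, the angle opposite P_1P_3 is not acute, so the smallest enclosing circle has P_1P_3 as diameter.
Centre = midpoint of P_1P_3 = (0.5, -1.5), r² = 74/4 = 18.5.
Centre = (0.5, -1.5).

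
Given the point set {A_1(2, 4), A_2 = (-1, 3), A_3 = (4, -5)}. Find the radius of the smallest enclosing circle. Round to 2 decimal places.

Side lengths²: A_1A_2² = 10, A_1A_3² = 85, A_2A_3² = 89.
Since A_2A_3² = 89 < 85 + 10 = 95, the triangle is acute, so the smallest enclosing circle is the circumcircle.
Circumcentre = (111/58, -43/58), r² = 37825/1682.
r = √(37825/1682) ≈ 4.74.

4.74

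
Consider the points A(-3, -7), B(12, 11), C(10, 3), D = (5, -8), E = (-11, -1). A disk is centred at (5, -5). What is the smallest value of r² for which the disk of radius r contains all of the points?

The required radius is the distance from (5, -5) to the farthest point.
Squared distances: 68, 305, 89, 9, 272.
Maximum is 305, attained at B.

305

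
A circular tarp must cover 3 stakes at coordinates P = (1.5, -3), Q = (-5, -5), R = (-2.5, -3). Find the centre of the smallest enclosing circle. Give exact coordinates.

(-1.75, -4)

Side lengths²: PQ² = 46.25, PR² = 16, QR² = 10.25.
Since PQ² = 46.25 ≥ 16 + 10.25 = 26.25, the angle opposite PQ is not acute, so the smallest enclosing circle has PQ as diameter.
Centre = midpoint of PQ = (-1.75, -4), r² = 46.25/4 = 11.5625.
Centre = (-1.75, -4).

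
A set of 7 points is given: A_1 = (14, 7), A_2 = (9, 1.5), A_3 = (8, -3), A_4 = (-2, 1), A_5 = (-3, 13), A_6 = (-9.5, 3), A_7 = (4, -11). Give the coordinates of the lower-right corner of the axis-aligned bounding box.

x-range [-9.5, 14], y-range [-11, 13].
The lower-right corner is (14, -11).

(14, -11)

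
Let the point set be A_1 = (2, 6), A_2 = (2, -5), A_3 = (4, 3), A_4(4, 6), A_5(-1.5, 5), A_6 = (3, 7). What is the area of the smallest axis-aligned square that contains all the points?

144

The bounding box has width 5.5 and height 12.
An axis-aligned square enclosing the set must have side ≥ max(width, height).
So the minimum side is max(5.5, 12) = 12.
Area = 12² = 144.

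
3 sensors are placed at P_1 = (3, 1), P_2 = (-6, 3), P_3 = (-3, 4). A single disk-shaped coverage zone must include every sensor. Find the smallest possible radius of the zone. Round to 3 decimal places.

Side lengths²: P_1P_2² = 85, P_1P_3² = 45, P_2P_3² = 10.
Since P_1P_2² = 85 ≥ 45 + 10 = 55, the angle opposite P_1P_2 is not acute, so the smallest enclosing circle has P_1P_2 as diameter.
Centre = midpoint of P_1P_2 = (-1.5, 2), r² = 85/4 = 21.25.
r = √(21.25) ≈ 4.610.

4.610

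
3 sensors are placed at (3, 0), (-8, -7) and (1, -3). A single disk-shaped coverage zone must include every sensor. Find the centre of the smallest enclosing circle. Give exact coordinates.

(-2.5, -3.5)

Call the three points A, B, C in the order given.
Side lengths²: AB² = 170, AC² = 13, BC² = 97.
Since AB² = 170 ≥ 97 + 13 = 110, the angle opposite AB is not acute, so the smallest enclosing circle has AB as diameter.
Centre = midpoint of AB = (-2.5, -3.5), r² = 170/4 = 42.5.
Centre = (-2.5, -3.5).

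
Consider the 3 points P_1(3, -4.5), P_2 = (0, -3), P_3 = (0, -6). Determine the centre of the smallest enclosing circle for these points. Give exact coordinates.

Side lengths²: P_1P_2² = 11.25, P_1P_3² = 11.25, P_2P_3² = 9.
Since P_1P_3² = 11.25 < 11.25 + 9 = 20.25, the triangle is acute, so the smallest enclosing circle is the circumcircle.
Circumcentre = (1.125, -4.5), r² = 3.515625.
Centre = (1.125, -4.5).

(1.125, -4.5)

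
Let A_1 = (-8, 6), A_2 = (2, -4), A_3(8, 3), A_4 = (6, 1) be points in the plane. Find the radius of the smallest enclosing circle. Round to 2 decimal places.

A smallest enclosing disk is always determined by at most three of the input points on its boundary.
The minimum enclosing circle is determined by three boundary points: A_1, A_2, A_3.
Their circumcentre is (-3/26, 101/26) with r² = 22525/338.
The farthest remaining point A_4 is at distance² 15453/338 ≤ 22525/338.
r = √(22525/338) ≈ 8.16.

8.16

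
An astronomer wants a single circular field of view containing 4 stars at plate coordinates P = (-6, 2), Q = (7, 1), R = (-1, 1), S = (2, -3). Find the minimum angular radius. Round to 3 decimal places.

6.519

By Welzl's lemma the MEC is supported by two points (diametrically opposite) or three points (on a circumcircle).
The farthest pair is P–Q with squared distance 170. The circle on this segment as diameter has centre (0.5, 1.5) and r² = 170/4 = 42.5.
Check R: distance² to centre = 2.5 ≤ 42.5, so it lies inside.
All remaining points lie in this disk, and no smaller disk contains both endpoints, so this is the minimum enclosing circle.
r = √(42.5) ≈ 6.519.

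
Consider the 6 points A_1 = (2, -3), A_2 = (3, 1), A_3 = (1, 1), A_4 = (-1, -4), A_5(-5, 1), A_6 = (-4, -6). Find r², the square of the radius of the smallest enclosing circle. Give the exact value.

The minimum enclosing circle is determined by three boundary points: A_2, A_5, A_6.
Their circumcentre is (-1, -2) with r² = 25.
The farthest remaining point A_3 is at distance² 13 ≤ 25.

25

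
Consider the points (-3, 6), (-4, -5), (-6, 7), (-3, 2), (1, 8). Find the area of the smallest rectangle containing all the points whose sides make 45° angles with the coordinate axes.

126

In coordinates u = x + y, v = x − y the rectangle is axis-aligned; the map (x,y)→(u,v) scales areas by 2.
u-values: 3, -9, 1, -1, 9; range = 9 − (-9) = 18.
v-values: -9, 1, -13, -5, -7; range = 1 − (-13) = 14.
Area = (18 × 14) / 2 = 126.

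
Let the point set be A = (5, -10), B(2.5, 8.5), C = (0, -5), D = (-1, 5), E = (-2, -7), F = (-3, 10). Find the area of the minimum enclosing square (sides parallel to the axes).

400

The bounding box has width 8 and height 20.
An axis-aligned square enclosing the set must have side ≥ max(width, height).
So the minimum side is max(8, 20) = 20.
Area = 20² = 400.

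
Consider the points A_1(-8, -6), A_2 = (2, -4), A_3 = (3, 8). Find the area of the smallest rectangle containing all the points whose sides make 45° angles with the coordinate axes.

In coordinates u = x + y, v = x − y the rectangle is axis-aligned; the map (x,y)→(u,v) scales areas by 2.
u-values: -14, -2, 11; range = 11 − (-14) = 25.
v-values: -2, 6, -5; range = 6 − (-5) = 11.
Area = (25 × 11) / 2 = 137.5.

137.5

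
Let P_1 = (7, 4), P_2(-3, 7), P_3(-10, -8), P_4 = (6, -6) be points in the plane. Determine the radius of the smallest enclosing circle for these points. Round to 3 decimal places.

10.404

A smallest enclosing disk is always determined by at most three of the input points on its boundary.
The farthest pair is P_1–P_3 with squared distance 433. The circle on this segment as diameter has centre (-1.5, -2) and r² = 433/4 = 108.25.
Check P_2: distance² to centre = 83.25 ≤ 108.25, so it lies inside.
All remaining points lie in this disk, and no smaller disk contains both endpoints, so this is the minimum enclosing circle.
r = √(108.25) ≈ 10.404.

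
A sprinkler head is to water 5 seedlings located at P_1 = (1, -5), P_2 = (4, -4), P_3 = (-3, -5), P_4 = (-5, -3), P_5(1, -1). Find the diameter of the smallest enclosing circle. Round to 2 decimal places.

9.06

By Welzl's lemma the MEC is supported by two points (diametrically opposite) or three points (on a circumcircle).
The farthest pair is P_2–P_4 with squared distance 82. The circle on this segment as diameter has centre (-0.5, -3.5) and r² = 82/4 = 20.5.
Check P_1: distance² to centre = 4.5 ≤ 20.5, so it lies inside.
All remaining points lie in this disk, and no smaller disk contains both endpoints, so this is the minimum enclosing circle.
Diameter = 2r = 2√(20.5) ≈ 9.06.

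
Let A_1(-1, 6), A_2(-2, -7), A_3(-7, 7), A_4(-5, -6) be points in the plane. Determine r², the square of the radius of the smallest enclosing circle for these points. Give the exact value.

A smallest enclosing disk is always determined by at most three of the input points on its boundary.
The farthest pair is A_2–A_3 with squared distance 221. The circle on this segment as diameter has centre (-4.5, 0) and r² = 221/4 = 55.25.
Check A_1: distance² to centre = 48.25 ≤ 55.25, so it lies inside.
All remaining points lie in this disk, and no smaller disk contains both endpoints, so this is the minimum enclosing circle.

55.25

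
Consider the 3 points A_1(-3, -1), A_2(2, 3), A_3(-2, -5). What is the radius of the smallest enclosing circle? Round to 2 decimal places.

Side lengths²: A_1A_2² = 41, A_1A_3² = 17, A_2A_3² = 80.
Since A_2A_3² = 80 ≥ 41 + 17 = 58, the angle opposite A_2A_3 is not acute, so the smallest enclosing circle has A_2A_3 as diameter.
Centre = midpoint of A_2A_3 = (0, -1), r² = 80/4 = 20.
r = √20 ≈ 4.47.

4.47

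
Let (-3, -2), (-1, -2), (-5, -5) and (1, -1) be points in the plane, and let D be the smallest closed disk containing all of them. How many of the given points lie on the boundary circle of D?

2

A smallest enclosing disk is always determined by at most three of the input points on its boundary.
The farthest pair is (-5, -5)–(1, -1) with squared distance 52. The circle on this segment as diameter has centre (-2, -3) and r² = 52/4 = 13.
Check (-3, -2): distance² to centre = 2 ≤ 13, so it lies inside.
All remaining points lie in this disk, and no smaller disk contains both endpoints, so this is the minimum enclosing circle.
The points at distance exactly r from the centre are (-5, -5), (1, -1) — 2 points.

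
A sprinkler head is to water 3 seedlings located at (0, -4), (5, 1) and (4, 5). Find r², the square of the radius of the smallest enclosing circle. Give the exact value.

Call the three points A, B, C in the order given.
Side lengths²: AB² = 50, AC² = 97, BC² = 17.
Since AC² = 97 ≥ 50 + 17 = 67, the angle opposite AC is not acute, so the smallest enclosing circle has AC as diameter.
Centre = midpoint of AC = (2, 0.5), r² = 97/4 = 24.25.

24.25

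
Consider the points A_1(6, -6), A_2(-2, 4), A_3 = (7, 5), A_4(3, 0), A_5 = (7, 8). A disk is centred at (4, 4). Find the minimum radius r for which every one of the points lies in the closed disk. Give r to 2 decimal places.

10.20

The required radius is the distance from (4, 4) to the farthest point.
Squared distances: 104, 36, 10, 17, 25.
Maximum is 104, attained at A_1.
r = √104 ≈ 10.20.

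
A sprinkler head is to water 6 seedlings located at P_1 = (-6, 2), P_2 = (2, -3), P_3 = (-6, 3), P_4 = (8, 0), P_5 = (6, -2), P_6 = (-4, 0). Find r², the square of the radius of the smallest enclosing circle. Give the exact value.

The minimum enclosing circle of a finite set is fixed by two of the points (as a diameter) or three (as a circumcircle).
The farthest pair is P_3–P_4 with squared distance 205. The circle on this segment as diameter has centre (1, 1.5) and r² = 205/4 = 51.25.
Check P_1: distance² to centre = 49.25 ≤ 51.25, so it lies inside.
All remaining points lie in this disk, and no smaller disk contains both endpoints, so this is the minimum enclosing circle.

51.25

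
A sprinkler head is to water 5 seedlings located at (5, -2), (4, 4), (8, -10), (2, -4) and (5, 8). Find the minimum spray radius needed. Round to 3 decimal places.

9.124

The farthest pair is (8, -10)–(5, 8) with squared distance 333. The circle on this segment as diameter has centre (6.5, -1) and r² = 333/4 = 83.25.
Check (5, -2): distance² to centre = 3.25 ≤ 83.25, so it lies inside.
All remaining points lie in this disk, and no smaller disk contains both endpoints, so this is the minimum enclosing circle.
r = √(83.25) ≈ 9.124.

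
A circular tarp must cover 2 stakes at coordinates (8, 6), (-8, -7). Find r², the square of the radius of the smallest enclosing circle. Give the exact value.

The smallest circle enclosing two points has them as diameter endpoints.
Centre = midpoint = (0, -0.5); r² = |(8, 6)−(-8, -7)|²/4 = 425/4 = 106.25.

106.25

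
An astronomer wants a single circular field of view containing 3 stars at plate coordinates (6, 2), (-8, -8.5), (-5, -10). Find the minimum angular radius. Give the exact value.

8.75

Call the three points A, B, C in the order given.
Side lengths²: AB² = 306.25, AC² = 265, BC² = 11.25.
Since AB² = 306.25 ≥ 265 + 11.25 = 276.25, the angle opposite AB is not acute, so the smallest enclosing circle has AB as diameter.
Centre = midpoint of AB = (-1, -3.25), r² = 306.25/4 = 76.5625.
r = √(76.5625) = 8.75.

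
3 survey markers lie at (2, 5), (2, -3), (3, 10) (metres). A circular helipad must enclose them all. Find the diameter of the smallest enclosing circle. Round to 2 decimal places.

Call the three points A, B, C in the order given.
Side lengths²: AB² = 64, AC² = 26, BC² = 170.
Since BC² = 170 ≥ 64 + 26 = 90, the angle opposite BC is not acute, so the smallest enclosing circle has BC as diameter.
Centre = midpoint of BC = (2.5, 3.5), r² = 170/4 = 42.5.
Diameter = 2r = 2√(42.5) ≈ 13.04.

13.04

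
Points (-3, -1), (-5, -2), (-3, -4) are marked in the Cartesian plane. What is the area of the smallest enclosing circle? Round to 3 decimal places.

7.854

Call the three points A, B, C in the order given.
Side lengths²: AB² = 5, AC² = 9, BC² = 8.
Since AC² = 9 < 8 + 5 = 13, the triangle is acute, so the smallest enclosing circle is the circumcircle.
Circumcentre = (-3.5, -2.5), r² = 2.5.
Area = π·r² = π·2.5 ≈ 7.854.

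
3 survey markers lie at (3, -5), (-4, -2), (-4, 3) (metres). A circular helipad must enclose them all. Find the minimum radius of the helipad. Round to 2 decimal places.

5.32

Call the three points A, B, C in the order given.
Side lengths²: AB² = 58, AC² = 113, BC² = 25.
Since AC² = 113 ≥ 58 + 25 = 83, the angle opposite AC is not acute, so the smallest enclosing circle has AC as diameter.
Centre = midpoint of AC = (-0.5, -1), r² = 113/4 = 28.25.
r = √(28.25) ≈ 5.32.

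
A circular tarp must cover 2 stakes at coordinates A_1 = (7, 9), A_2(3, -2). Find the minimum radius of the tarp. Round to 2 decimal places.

5.85

The smallest circle enclosing two points has them as diameter endpoints.
Centre = midpoint = (5, 3.5); r² = |A_1A_2|²/4 = 137/4 = 34.25.
r = √(34.25) ≈ 5.85.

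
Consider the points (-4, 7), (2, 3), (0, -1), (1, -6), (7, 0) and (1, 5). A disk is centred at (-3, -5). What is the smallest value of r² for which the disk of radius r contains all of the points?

145

The required radius is the distance from (-3, -5) to the farthest point.
Squared distances: 145, 89, 25, 17, 125, 116.
Maximum is 145, attained at (-4, 7).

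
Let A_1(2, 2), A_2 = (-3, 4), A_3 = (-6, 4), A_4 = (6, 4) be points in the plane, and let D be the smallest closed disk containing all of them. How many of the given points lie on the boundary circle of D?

2

By Welzl's lemma the MEC is supported by two points (diametrically opposite) or three points (on a circumcircle).
The farthest pair is A_3–A_4 with squared distance 144. The circle on this segment as diameter has centre (0, 4) and r² = 144/4 = 36.
Check A_1: distance² to centre = 8 ≤ 36, so it lies inside.
All remaining points lie in this disk, and no smaller disk contains both endpoints, so this is the minimum enclosing circle.
The points at distance exactly r from the centre are A_3, A_4 — 2 points.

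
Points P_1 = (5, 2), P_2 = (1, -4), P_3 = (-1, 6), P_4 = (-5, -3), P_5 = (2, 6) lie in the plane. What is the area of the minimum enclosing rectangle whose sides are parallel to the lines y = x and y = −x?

In coordinates u = x + y, v = x − y the rectangle is axis-aligned; the map (x,y)→(u,v) scales areas by 2.
u-values: 7, -3, 5, -8, 8; range = 8 − (-8) = 16.
v-values: 3, 5, -7, -2, -4; range = 5 − (-7) = 12.
Area = (16 × 12) / 2 = 96.

96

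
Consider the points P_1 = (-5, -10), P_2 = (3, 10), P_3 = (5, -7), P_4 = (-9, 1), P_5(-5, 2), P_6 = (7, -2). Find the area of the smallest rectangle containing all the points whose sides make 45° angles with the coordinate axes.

308

In coordinates u = x + y, v = x − y the rectangle is axis-aligned; the map (x,y)→(u,v) scales areas by 2.
u-values: -15, 13, -2, -8, -3, 5; range = 13 − (-15) = 28.
v-values: 5, -7, 12, -10, -7, 9; range = 12 − (-10) = 22.
Area = (28 × 22) / 2 = 308.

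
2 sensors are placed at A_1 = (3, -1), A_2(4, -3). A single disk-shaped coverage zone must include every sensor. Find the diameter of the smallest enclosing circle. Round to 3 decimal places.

2.236

The smallest circle enclosing two points has them as diameter endpoints.
Centre = midpoint = (3.5, -2); r² = |A_1A_2|²/4 = 5/4 = 1.25.
Diameter = 2r = 2√(1.25) ≈ 2.236.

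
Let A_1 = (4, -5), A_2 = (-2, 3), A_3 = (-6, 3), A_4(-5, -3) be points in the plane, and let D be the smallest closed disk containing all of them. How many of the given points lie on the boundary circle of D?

2

The minimum enclosing circle of a finite set is fixed by two of the points (as a diameter) or three (as a circumcircle).
The farthest pair is A_1–A_3 with squared distance 164. The circle on this segment as diameter has centre (-1, -1) and r² = 164/4 = 41.
Check A_2: distance² to centre = 17 ≤ 41, so it lies inside.
All remaining points lie in this disk, and no smaller disk contains both endpoints, so this is the minimum enclosing circle.
The points at distance exactly r from the centre are A_1, A_3 — 2 points.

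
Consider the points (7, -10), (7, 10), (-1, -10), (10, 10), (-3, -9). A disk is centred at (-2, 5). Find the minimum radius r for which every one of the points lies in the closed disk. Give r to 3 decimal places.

17.493

The required radius is the distance from (-2, 5) to the farthest point.
Squared distances: 306, 106, 226, 169, 197.
Maximum is 306, attained at (7, -10).
r = √306 ≈ 17.493.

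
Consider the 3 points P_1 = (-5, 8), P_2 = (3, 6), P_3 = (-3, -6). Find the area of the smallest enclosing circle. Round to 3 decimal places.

Side lengths²: P_1P_2² = 68, P_1P_3² = 200, P_2P_3² = 180.
Since P_1P_3² = 200 < 180 + 68 = 248, the triangle is acute, so the smallest enclosing circle is the circumcircle.
Circumcentre = (-22/9, 11/9), r² = 4250/81.
Area = π·r² = π·4250/81 ≈ 164.837.

164.837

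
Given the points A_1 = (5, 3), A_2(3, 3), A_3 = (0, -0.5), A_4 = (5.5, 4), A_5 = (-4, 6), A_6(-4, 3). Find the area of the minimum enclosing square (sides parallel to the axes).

90.25

The bounding box has width 9.5 and height 6.5.
An axis-aligned square enclosing the set must have side ≥ max(width, height).
So the minimum side is max(9.5, 6.5) = 9.5.
Area = 9.5² = 90.25.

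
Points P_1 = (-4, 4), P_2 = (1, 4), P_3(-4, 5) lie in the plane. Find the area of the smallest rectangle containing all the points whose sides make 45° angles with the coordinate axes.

15

In coordinates u = x + y, v = x − y the rectangle is axis-aligned; the map (x,y)→(u,v) scales areas by 2.
u-values: 0, 5, 1; range = 5 − 0 = 5.
v-values: -8, -3, -9; range = -3 − (-9) = 6.
Area = (5 × 6) / 2 = 15.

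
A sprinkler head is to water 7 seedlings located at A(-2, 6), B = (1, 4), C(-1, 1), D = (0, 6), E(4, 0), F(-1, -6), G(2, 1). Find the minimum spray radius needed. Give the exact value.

The minimum enclosing circle is determined by three boundary points: A, D, F.
Their circumcentre is (-1, 1/24) with r² = 21025/576.
The farthest remaining point E is at distance² 14401/576 ≤ 21025/576.
r = √(21025/576) = 145/24.

145/24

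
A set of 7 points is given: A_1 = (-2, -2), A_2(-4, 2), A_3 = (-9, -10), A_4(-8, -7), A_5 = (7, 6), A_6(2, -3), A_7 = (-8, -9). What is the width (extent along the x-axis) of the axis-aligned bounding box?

max x = 7, min x = -9, so width = 16.

16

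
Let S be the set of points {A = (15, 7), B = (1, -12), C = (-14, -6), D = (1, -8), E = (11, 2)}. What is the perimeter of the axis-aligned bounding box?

96

Width = max x − min x = 15 − (-14) = 29.
Height = max y − min y = 7 − (-12) = 19.
Perimeter = 2(29 + 19) = 96.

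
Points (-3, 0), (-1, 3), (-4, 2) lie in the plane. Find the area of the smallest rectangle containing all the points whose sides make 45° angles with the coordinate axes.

In coordinates u = x + y, v = x − y the rectangle is axis-aligned; the map (x,y)→(u,v) scales areas by 2.
u-values: -3, 2, -2; range = 2 − (-3) = 5.
v-values: -3, -4, -6; range = -3 − (-6) = 3.
Area = (5 × 3) / 2 = 7.5.

7.5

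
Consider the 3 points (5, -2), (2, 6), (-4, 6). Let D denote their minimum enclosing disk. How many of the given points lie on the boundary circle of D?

Call the three points A, B, C in the order given.
Side lengths²: AB² = 73, AC² = 145, BC² = 36.
Since AC² = 145 ≥ 73 + 36 = 109, the angle opposite AC is not acute, so the smallest enclosing circle has AC as diameter.
Centre = midpoint of AC = (0.5, 2), r² = 145/4 = 36.25.
The points at distance exactly r from the centre are (5, -2), (-4, 6) — 2 points.

2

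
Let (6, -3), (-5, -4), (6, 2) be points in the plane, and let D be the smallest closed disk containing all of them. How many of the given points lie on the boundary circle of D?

Call the three points A, B, C in the order given.
Side lengths²: AB² = 122, AC² = 25, BC² = 157.
Since BC² = 157 ≥ 122 + 25 = 147, the angle opposite BC is not acute, so the smallest enclosing circle has BC as diameter.
Centre = midpoint of BC = (0.5, -1), r² = 157/4 = 39.25.
The points at distance exactly r from the centre are (-5, -4), (6, 2) — 2 points.

2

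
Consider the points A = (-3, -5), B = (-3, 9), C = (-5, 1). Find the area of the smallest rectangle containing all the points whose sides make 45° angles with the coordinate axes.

98

In coordinates u = x + y, v = x − y the rectangle is axis-aligned; the map (x,y)→(u,v) scales areas by 2.
u-values: -8, 6, -4; range = 6 − (-8) = 14.
v-values: 2, -12, -6; range = 2 − (-12) = 14.
Area = (14 × 14) / 2 = 98.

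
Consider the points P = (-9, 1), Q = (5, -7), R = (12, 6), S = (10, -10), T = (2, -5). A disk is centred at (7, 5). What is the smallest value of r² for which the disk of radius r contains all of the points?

The required radius is the distance from (7, 5) to the farthest point.
Squared distances: 272, 148, 26, 234, 125.
Maximum is 272, attained at P.

272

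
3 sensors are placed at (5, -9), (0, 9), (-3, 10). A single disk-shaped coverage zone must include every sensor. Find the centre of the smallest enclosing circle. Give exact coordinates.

Call the three points A, B, C in the order given.
Side lengths²: AB² = 349, AC² = 425, BC² = 10.
Since AC² = 425 ≥ 349 + 10 = 359, the angle opposite AC is not acute, so the smallest enclosing circle has AC as diameter.
Centre = midpoint of AC = (1, 0.5), r² = 425/4 = 106.25.
Centre = (1, 0.5).

(1, 0.5)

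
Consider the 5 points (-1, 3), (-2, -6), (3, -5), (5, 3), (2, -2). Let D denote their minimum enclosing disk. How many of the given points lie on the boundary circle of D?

2

The minimum enclosing circle of a finite set is fixed by two of the points (as a diameter) or three (as a circumcircle).
The farthest pair is (-2, -6)–(5, 3) with squared distance 130. The circle on this segment as diameter has centre (1.5, -1.5) and r² = 130/4 = 32.5.
Check (-1, 3): distance² to centre = 26.5 ≤ 32.5, so it lies inside.
All remaining points lie in this disk, and no smaller disk contains both endpoints, so this is the minimum enclosing circle.
The points at distance exactly r from the centre are (-2, -6), (5, 3) — 2 points.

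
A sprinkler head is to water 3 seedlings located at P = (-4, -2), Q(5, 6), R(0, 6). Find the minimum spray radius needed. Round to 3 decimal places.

Side lengths²: PQ² = 145, PR² = 80, QR² = 25.
Since PQ² = 145 ≥ 80 + 25 = 105, the angle opposite PQ is not acute, so the smallest enclosing circle has PQ as diameter.
Centre = midpoint of PQ = (0.5, 2), r² = 145/4 = 36.25.
r = √(36.25) ≈ 6.021.

6.021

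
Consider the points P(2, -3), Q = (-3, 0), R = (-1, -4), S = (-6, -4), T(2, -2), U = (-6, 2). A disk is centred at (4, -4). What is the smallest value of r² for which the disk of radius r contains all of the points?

The required radius is the distance from (4, -4) to the farthest point.
Squared distances: 5, 65, 25, 100, 8, 136.
Maximum is 136, attained at U.

136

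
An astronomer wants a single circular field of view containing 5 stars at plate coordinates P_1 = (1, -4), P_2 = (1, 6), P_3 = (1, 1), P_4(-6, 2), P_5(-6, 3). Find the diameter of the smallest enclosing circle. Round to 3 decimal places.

A smallest enclosing disk is always determined by at most three of the input points on its boundary.
The minimum enclosing circle is determined by three boundary points: P_1, P_2, P_5.
Their circumcentre is (-1, 1) with r² = 29.
The farthest remaining point P_4 is at distance² 26 ≤ 29.
Diameter = 2r = 2√29 ≈ 10.770.

10.770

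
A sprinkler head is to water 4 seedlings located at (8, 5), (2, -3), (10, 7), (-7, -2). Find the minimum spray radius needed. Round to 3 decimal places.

9.618

The farthest pair is (10, 7)–(-7, -2) with squared distance 370. The circle on this segment as diameter has centre (1.5, 2.5) and r² = 370/4 = 92.5.
Check (8, 5): distance² to centre = 48.5 ≤ 92.5, so it lies inside.
All remaining points lie in this disk, and no smaller disk contains both endpoints, so this is the minimum enclosing circle.
r = √(92.5) ≈ 9.618.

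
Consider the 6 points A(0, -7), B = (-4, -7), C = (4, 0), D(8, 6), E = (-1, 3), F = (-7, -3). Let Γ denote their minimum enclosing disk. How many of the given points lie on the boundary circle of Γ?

The minimum enclosing circle is determined by three boundary points: B, D, F.
Their circumcentre is (77/58, 7/58) with r² = 133025/1682.
The farthest remaining point A is at distance² 88249/1682 ≤ 133025/1682.
The points at distance exactly r from the centre are B, D, F — 3 points.

3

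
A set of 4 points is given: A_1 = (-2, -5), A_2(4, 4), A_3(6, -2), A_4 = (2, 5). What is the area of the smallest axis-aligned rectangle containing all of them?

80

x ranges over [-2, 6], width 8.
y ranges over [-5, 5], height 10.
Area = 8 × 10 = 80.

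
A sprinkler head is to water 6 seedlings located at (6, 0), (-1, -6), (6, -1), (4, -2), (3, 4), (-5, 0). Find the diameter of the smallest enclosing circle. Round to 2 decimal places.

The minimum enclosing circle of a finite set is fixed by two of the points (as a diameter) or three (as a circumcircle).
The minimum enclosing circle is determined by three boundary points: (6, 0), (-1, -6), (-5, 0).
Their circumcentre is (0.5, -2/3) with r² = 1105/36.
The farthest remaining point (6, -1) is at distance² 1093/36 ≤ 1105/36.
Diameter = 2r = 2√(1105/36) ≈ 11.08.

11.08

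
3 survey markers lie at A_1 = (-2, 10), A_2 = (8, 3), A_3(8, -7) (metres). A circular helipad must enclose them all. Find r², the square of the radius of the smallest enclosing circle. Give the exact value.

97.25

Side lengths²: A_1A_2² = 149, A_1A_3² = 389, A_2A_3² = 100.
Since A_1A_3² = 389 ≥ 149 + 100 = 249, the angle opposite A_1A_3 is not acute, so the smallest enclosing circle has A_1A_3 as diameter.
Centre = midpoint of A_1A_3 = (3, 1.5), r² = 389/4 = 97.25.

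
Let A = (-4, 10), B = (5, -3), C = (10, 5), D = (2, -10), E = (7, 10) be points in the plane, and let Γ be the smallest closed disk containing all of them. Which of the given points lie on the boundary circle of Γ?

A, D, E

The minimum enclosing circle is determined by three boundary points: A, D, E.
Their circumcentre is (1.5, 0.75) with r² = 115.8125.
The farthest remaining point C is at distance² 90.3125 ≤ 115.8125.
The points at distance exactly r from the centre are A, D, E — 3 points.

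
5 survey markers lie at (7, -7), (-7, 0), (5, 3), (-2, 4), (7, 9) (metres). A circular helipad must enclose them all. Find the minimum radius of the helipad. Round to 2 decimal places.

The minimum enclosing circle is determined by three boundary points: (7, -7), (-7, 0), (7, 9).
Their circumcentre is (2.25, 1) with r² = 86.5625.
The farthest remaining point (-2, 4) is at distance² 27.0625 ≤ 86.5625.
r = √(86.5625) ≈ 9.30.

9.30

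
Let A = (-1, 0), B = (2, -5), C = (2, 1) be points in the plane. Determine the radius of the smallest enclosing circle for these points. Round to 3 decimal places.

3.073

Side lengths²: AB² = 34, AC² = 10, BC² = 36.
Since BC² = 36 < 34 + 10 = 44, the triangle is acute, so the smallest enclosing circle is the circumcircle.
Circumcentre = (4/3, -2), r² = 85/9.
r = √(85/9) ≈ 3.073.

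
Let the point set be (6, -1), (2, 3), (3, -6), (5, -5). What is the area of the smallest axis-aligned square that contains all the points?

The bounding box has width 4 and height 9.
An axis-aligned square enclosing the set must have side ≥ max(width, height).
So the minimum side is max(4, 9) = 9.
Area = 9² = 81.

81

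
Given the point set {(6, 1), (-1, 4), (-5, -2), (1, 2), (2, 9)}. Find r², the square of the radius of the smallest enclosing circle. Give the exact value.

44.2

The minimum enclosing circle of a finite set is fixed by two of the points (as a diameter) or three (as a circumcircle).
The minimum enclosing circle is determined by three boundary points: (6, 1), (-5, -2), (2, 9).
Their circumcentre is (-0.4, 2.8) with r² = 44.2.
The farthest remaining point (1, 2) is at distance² 2.6 ≤ 44.2.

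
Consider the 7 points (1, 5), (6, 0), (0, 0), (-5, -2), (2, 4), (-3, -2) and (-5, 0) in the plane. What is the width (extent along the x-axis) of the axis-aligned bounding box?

11

max x = 6, min x = -5, so width = 11.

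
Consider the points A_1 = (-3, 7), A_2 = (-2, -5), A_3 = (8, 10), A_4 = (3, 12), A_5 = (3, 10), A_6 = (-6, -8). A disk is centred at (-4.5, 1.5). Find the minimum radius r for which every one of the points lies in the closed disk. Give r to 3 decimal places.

The required radius is the distance from (-4.5, 1.5) to the farthest point.
Squared distances: 32.5, 48.5, 228.5, 166.5, 128.5, 92.5.
Maximum is 228.5, attained at A_3.
r = √(228.5) ≈ 15.116.

15.116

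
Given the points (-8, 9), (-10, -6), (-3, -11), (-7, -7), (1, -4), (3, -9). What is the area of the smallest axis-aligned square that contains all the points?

The bounding box has width 13 and height 20.
An axis-aligned square enclosing the set must have side ≥ max(width, height).
So the minimum side is max(13, 20) = 20.
Area = 20² = 400.

400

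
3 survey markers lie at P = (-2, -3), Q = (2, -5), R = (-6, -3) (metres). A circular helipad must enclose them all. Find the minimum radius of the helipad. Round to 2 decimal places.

Side lengths²: PQ² = 20, PR² = 16, QR² = 68.
Since QR² = 68 ≥ 20 + 16 = 36, the angle opposite QR is not acute, so the smallest enclosing circle has QR as diameter.
Centre = midpoint of QR = (-2, -4), r² = 68/4 = 17.
r = √17 ≈ 4.12.

4.12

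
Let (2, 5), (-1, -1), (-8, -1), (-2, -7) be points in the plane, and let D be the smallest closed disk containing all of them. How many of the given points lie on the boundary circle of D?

3

A smallest enclosing disk is always determined by at most three of the input points on its boundary.
The minimum enclosing circle is determined by three boundary points: (2, 5), (-8, -1), (-2, -7).
Their circumcentre is (-1.5, -0.5) with r² = 42.5.
The farthest remaining point (-1, -1) is at distance² 0.5 ≤ 42.5.
The points at distance exactly r from the centre are (2, 5), (-8, -1), (-2, -7) — 3 points.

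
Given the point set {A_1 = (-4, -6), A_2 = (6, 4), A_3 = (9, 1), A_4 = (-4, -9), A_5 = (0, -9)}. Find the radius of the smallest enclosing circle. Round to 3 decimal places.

A smallest enclosing disk is always determined by at most three of the input points on its boundary.
The minimum enclosing circle is determined by three boundary points: A_2, A_3, A_4.
Their circumcentre is (85/46, -145/46) with r² = 72361/1058.
The farthest remaining point A_1 is at distance² 44761/1058 ≤ 72361/1058.
r = √(72361/1058) ≈ 8.270.

8.270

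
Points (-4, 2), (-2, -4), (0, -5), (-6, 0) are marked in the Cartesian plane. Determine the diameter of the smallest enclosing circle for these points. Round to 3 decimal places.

8.096

The minimum enclosing circle is determined by three boundary points: (-4, 2), (0, -5), (-6, 0).
Their circumcentre is (-51/22, -37/22) with r² = 3965/242.
The farthest remaining point (-2, -4) is at distance² 1325/242 ≤ 3965/242.
Diameter = 2r = 2√(3965/242) ≈ 8.096.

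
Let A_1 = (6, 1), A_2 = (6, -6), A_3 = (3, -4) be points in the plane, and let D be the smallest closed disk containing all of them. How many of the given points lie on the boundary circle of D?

2

Side lengths²: A_1A_2² = 49, A_1A_3² = 34, A_2A_3² = 13.
Since A_1A_2² = 49 ≥ 34 + 13 = 47, the angle opposite A_1A_2 is not acute, so the smallest enclosing circle has A_1A_2 as diameter.
Centre = midpoint of A_1A_2 = (6, -2.5), r² = 49/4 = 12.25.
The points at distance exactly r from the centre are A_1, A_2 — 2 points.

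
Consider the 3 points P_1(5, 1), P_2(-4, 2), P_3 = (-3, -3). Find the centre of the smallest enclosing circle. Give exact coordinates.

(4/11, 3/11)

Side lengths²: P_1P_2² = 82, P_1P_3² = 80, P_2P_3² = 26.
Since P_1P_2² = 82 < 80 + 26 = 106, the triangle is acute, so the smallest enclosing circle is the circumcircle.
Circumcentre = (4/11, 3/11), r² = 2665/121.
Centre = (4/11, 3/11).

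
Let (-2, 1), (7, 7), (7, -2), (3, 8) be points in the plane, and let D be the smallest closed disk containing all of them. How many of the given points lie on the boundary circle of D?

3

The minimum enclosing circle of a finite set is fixed by two of the points (as a diameter) or three (as a circumcircle).
The minimum enclosing circle is determined by three boundary points: (-2, 1), (7, 7), (7, -2).
Their circumcentre is (3.5, 2.5) with r² = 32.5.
The farthest remaining point (3, 8) is at distance² 30.5 ≤ 32.5.
The points at distance exactly r from the centre are (-2, 1), (7, 7), (7, -2) — 3 points.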